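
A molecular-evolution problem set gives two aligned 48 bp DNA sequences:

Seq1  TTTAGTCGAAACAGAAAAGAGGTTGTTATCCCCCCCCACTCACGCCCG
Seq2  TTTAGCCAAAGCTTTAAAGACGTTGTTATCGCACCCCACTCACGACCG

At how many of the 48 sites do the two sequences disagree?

Mismatches occur at site 6 (T/C), site 8 (G/A), site 11 (A/G), site 13 (A/T), site 14 (G/T), site 15 (A/T), site 21 (G/C), site 31 (C/G), site 33 (C/A), site 45 (C/A).
That gives 10 mismatches out of 48 aligned sites, so the Hamming distance is 10.

10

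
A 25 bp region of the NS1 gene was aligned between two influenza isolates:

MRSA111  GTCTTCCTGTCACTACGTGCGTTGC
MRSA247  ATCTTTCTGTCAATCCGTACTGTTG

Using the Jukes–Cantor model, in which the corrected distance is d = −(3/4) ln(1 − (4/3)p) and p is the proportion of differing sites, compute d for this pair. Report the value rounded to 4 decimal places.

0.4904

Mismatches occur at site 1 (G/A), site 6 (C/T), site 13 (C/A), site 15 (A/C), site 19 (G/A), site 21 (G/T), site 22 (T/G), site 24 (G/T), site 25 (C/G).
p = 9/25 = 0.360000.
d = −0.75 · ln(1 − (4/3)·0.360000) = −0.75 · ln(0.520000) = −0.75 · (-0.653926) = 0.4904.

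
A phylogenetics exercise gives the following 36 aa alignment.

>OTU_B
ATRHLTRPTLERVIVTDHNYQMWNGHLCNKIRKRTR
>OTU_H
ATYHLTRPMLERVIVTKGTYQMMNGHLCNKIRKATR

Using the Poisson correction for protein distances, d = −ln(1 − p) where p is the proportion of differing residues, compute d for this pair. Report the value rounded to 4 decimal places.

0.2162

The sequences differ at positions 3 (R/Y), 9 (T/M), 17 (D/K), 18 (H/G), 19 (N/T), 23 (W/M), 34 (R/A).
p = 7/36 = 0.194444.
d = −ln(1 − 0.194444) = −ln(0.805556) = 0.2162.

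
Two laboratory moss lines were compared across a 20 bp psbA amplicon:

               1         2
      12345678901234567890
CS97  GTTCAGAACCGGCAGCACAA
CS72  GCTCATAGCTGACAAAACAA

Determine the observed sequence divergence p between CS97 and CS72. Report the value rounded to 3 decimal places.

Differing sites — 2:T/C; 6:G/T; 8:A/G; 10:C/T; 12:G/A; 15:G/A; 16:C/A.
There are 7 differences over 20 sites, so p = 7/20 = 0.350.

0.350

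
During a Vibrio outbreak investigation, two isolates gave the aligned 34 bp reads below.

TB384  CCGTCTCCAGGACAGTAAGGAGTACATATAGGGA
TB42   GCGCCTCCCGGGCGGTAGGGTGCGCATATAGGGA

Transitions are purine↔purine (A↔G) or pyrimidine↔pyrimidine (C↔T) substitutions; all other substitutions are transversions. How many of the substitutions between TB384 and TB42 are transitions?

6

Differing sites — 1:C/G (Tv); 4:T/C (Ti); 9:A/C (Tv); 12:A/G (Ti); 14:A/G (Ti); 18:A/G (Ti); 21:A/T (Tv); 23:T/C (Ti); 24:A/G (Ti).
Of the 9 differences, 6 transitions and 3 transversions, so the answer is 6.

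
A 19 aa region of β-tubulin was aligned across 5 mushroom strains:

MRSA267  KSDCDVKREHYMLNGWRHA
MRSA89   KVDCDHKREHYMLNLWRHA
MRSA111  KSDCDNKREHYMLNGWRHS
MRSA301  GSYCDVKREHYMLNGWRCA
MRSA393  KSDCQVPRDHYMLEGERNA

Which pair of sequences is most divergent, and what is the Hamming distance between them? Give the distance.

9

Pairwise Hamming distances:
  MRSA267 vs MRSA89: 3
  MRSA267 vs MRSA111: 2
  MRSA267 vs MRSA301: 3
  MRSA267 vs MRSA393: 6
  MRSA89 vs MRSA111: 4
  MRSA89 vs MRSA301: 6
  MRSA89 vs MRSA393: 9
  MRSA111 vs MRSA301: 5
  MRSA111 vs MRSA393: 8
  MRSA301 vs MRSA393: 8
The largest is 9, between MRSA89 and MRSA393.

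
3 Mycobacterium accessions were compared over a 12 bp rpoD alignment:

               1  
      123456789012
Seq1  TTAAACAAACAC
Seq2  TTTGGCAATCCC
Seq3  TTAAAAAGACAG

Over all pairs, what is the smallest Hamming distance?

Pairwise Hamming distances:
  Seq1 vs Seq2: 5
  Seq1 vs Seq3: 3
  Seq2 vs Seq3: 8
The smallest is 3, between Seq1 and Seq3.

3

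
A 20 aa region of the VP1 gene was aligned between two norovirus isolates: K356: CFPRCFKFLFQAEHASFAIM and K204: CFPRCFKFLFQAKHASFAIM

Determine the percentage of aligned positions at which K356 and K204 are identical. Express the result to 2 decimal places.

The sequences differ at position 13 (E/K).
19 of the 20 sites match, so the percent identity is 19/20 × 100 = 95.00%.

95.00%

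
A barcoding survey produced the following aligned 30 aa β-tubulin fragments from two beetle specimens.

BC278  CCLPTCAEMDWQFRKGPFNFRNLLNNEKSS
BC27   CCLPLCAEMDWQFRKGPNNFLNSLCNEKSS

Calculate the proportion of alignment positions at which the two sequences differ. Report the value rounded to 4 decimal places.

Mismatches occur at site 5 (T↔L), site 18 (F↔N), site 21 (R↔L), site 23 (L↔S), site 25 (N↔C).
There are 5 differences over 30 sites, so p = 5/30 = 0.1667.

0.1667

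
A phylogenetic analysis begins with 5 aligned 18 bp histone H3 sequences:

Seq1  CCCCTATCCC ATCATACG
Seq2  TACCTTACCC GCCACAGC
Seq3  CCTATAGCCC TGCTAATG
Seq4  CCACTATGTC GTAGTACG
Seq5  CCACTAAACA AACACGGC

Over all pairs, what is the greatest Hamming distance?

Pairwise Hamming distances:
  Seq1 vs Seq2: 9
  Seq1 vs Seq3: 8
  Seq1 vs Seq4: 6
  Seq1 vs Seq5: 9
  Seq2 vs Seq3: 12
  Seq2 vs Seq4: 13
  Seq2 vs Seq5: 9
  Seq3 vs Seq4: 11
  Seq3 vs Seq5: 12
  Seq4 vs Seq5: 12
The largest is 13, between Seq2 and Seq4.

13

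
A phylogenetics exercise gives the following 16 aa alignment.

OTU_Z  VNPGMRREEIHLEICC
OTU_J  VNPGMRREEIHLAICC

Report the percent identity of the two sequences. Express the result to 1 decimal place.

93.8%

Differing sites — 13:E/A.
15 of the 16 sites match, so the percent identity is 15/16 × 100 = 93.8%.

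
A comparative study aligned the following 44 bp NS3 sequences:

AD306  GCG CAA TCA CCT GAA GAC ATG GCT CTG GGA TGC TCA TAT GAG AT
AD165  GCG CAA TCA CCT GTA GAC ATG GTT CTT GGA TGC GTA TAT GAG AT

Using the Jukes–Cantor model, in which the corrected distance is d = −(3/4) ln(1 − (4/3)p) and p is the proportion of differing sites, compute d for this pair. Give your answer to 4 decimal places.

0.1232

Differing sites — 14:A/T; 23:C/T; 27:G/T; 34:T/G; 35:C/T.
p = 5/44 = 0.113636.
d = −0.75 · ln(1 − (4/3)·0.113636) = −0.75 · ln(0.848485) = −0.75 · (-0.164303) = 0.1232.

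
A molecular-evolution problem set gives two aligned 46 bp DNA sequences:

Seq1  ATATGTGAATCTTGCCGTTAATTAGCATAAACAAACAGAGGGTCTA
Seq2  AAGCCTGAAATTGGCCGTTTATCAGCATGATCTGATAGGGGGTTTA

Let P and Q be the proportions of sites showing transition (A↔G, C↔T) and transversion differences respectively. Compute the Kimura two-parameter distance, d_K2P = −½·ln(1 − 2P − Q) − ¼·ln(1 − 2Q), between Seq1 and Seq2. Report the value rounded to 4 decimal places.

0.4828

Mismatches occur at site 2 (T→A, transversion), site 3 (A→G, transition), site 4 (T→C, transition), site 5 (G→C, transversion), site 10 (T→A, transversion), site 11 (C→T, transition), site 13 (T→G, transversion), site 20 (A→T, transversion), site 23 (T→C, transition), site 29 (A→G, transition), site 31 (A→T, transversion), site 33 (A→T, transversion), site 34 (A→G, transition), site 36 (C→T, transition), site 39 (A→G, transition), site 44 (C→T, transition).
Of the 16 differences, 9 transitions and 7 transversions over 46 sites: P = 9/46 = 0.195652, Q = 7/46 = 0.152174.
d = −0.5·ln(0.456522) − 0.25·ln(0.695652) = −0.5·(-0.784118) − 0.25·(-0.362906) = 0.4828.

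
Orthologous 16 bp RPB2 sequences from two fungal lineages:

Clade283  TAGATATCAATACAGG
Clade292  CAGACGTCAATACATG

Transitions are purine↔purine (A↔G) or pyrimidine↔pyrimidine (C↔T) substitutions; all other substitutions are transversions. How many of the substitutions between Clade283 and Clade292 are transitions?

3

Differing sites — 1:T/C (Ti); 5:T/C (Ti); 6:A/G (Ti); 15:G/T (Tv).
Of the 4 differences, 3 transitions and 1 transversion, so the answer is 3.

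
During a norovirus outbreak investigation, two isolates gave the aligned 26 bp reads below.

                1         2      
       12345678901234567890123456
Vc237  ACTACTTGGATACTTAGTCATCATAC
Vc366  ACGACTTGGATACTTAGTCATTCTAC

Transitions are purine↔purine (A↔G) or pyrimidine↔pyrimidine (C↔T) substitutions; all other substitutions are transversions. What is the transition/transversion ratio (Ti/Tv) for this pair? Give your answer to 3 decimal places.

Mismatches occur at site 3 (T/G, transversion), site 22 (C/T, transition), site 23 (A/C, transversion).
Of the 3 differences, 1 transition and 2 transversions, so Ti/Tv = 1/2 = 0.500.

0.500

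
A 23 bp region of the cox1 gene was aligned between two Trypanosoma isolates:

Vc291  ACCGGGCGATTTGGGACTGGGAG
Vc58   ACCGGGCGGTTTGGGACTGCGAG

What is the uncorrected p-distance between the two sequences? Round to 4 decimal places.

0.0870

The sequences differ at positions 9 (A/G), 20 (G/C).
There are 2 differences over 23 sites, so p = 2/23 = 0.0870.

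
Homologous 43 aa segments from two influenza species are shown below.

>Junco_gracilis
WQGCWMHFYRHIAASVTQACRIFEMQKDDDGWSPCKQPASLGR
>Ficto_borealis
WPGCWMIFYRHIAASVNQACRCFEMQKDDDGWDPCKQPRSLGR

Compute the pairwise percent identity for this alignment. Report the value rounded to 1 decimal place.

86.0%

The sequences differ at positions 2 (Q/P), 7 (H/I), 17 (T/N), 22 (I/C), 33 (S/D), 39 (A/R).
37 of the 43 sites match, so the percent identity is 37/43 × 100 = 86.0%.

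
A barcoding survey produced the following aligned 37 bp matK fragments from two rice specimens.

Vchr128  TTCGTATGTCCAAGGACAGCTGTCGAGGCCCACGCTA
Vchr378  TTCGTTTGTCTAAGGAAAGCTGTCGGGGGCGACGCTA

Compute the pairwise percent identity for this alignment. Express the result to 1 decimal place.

Mismatches occur at site 6 (A→T), site 11 (C→T), site 17 (C→A), site 26 (A→G), site 29 (C→G), site 31 (C→G).
31 of the 37 sites match, so the percent identity is 31/37 × 100 = 83.8%.

83.8%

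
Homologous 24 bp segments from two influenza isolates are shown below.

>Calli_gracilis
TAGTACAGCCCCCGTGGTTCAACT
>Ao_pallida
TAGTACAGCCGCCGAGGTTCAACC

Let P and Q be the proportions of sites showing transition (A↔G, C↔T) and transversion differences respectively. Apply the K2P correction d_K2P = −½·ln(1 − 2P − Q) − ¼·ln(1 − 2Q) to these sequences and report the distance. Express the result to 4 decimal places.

0.1367

Differing sites — 11:C/G (Tv); 15:T/A (Tv); 24:T/C (Ti).
Of the 3 differences, 1 transition and 2 transversions over 24 sites: P = 1/24 = 0.041667, Q = 2/24 = 0.083333.
d = −0.5·ln(0.833333) − 0.25·ln(0.833334) = −0.5·(-0.182322) − 0.25·(-0.182321) = 0.1367.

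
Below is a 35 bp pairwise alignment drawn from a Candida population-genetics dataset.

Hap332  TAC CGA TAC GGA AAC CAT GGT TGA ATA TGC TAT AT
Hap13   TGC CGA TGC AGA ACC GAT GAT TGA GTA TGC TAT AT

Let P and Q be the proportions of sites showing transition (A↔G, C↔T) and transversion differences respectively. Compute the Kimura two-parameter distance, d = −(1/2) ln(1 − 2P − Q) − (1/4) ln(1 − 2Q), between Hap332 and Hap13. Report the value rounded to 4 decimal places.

0.2403

Differing sites — 2:A/G (Ti); 8:A/G (Ti); 10:G/A (Ti); 14:A/C (Tv); 16:C/G (Tv); 20:G/A (Ti); 25:A/G (Ti).
Of the 7 differences, 5 transitions and 2 transversions over 35 sites: P = 5/35 = 0.142857, Q = 2/35 = 0.057143.
d = −0.5·ln(0.657143) − 0.25·ln(0.885714) = −0.5·(-0.419854) − 0.25·(-0.121361) = 0.2403.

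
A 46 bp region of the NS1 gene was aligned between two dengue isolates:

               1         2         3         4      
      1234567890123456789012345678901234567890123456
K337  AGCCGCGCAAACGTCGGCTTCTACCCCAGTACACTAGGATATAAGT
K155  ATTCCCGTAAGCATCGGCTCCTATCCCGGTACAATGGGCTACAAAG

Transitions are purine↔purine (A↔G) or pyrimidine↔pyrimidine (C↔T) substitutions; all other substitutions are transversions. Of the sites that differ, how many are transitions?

The sequences differ at positions 2 (G/T, transversion), 3 (C/T, transition), 5 (G/C, transversion), 8 (C/T, transition), 11 (A/G, transition), 13 (G/A, transition), 20 (T/C, transition), 24 (C/T, transition), 28 (A/G, transition), 34 (C/A, transversion), 36 (A/G, transition), 39 (A/C, transversion), 42 (T/C, transition), 45 (G/A, transition), 46 (T/G, transversion).
Of the 15 differences, 10 transitions and 5 transversions, so the answer is 10.

10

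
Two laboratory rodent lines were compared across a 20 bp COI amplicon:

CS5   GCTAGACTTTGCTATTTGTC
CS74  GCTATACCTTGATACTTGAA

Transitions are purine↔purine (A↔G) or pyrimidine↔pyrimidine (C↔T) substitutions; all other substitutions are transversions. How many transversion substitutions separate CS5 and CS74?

Differing sites — 5:G/T (Tv); 8:T/C (Ti); 12:C/A (Tv); 15:T/C (Ti); 19:T/A (Tv); 20:C/A (Tv).
Of the 6 differences, 2 transitions and 4 transversions, so the answer is 4.

4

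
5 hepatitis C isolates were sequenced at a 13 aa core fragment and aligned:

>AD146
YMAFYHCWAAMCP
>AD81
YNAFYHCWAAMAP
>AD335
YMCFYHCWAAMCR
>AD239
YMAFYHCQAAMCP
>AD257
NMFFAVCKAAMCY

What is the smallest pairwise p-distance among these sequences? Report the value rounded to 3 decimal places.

0.077

Pairwise Hamming distances:
  AD146 vs AD81: 2
  AD146 vs AD335: 2
  AD146 vs AD239: 1
  AD146 vs AD257: 6
  AD81 vs AD335: 4
  AD81 vs AD239: 3
  AD81 vs AD257: 8
  AD335 vs AD239: 3
  AD335 vs AD257: 6
  AD239 vs AD257: 6
The smallest is 1 mismatch, between AD146 and AD239; p = 1/13 = 0.077.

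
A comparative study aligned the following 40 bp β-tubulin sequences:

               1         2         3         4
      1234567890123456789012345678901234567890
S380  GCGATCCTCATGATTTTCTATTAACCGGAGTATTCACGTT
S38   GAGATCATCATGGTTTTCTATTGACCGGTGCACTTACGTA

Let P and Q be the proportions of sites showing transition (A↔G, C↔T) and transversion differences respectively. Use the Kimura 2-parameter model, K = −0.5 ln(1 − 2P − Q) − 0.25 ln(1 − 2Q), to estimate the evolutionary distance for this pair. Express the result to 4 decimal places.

0.2712

Differing sites — 2:C/A (Tv); 7:C/A (Tv); 13:A/G (Ti); 23:A/G (Ti); 29:A/T (Tv); 31:T/C (Ti); 33:T/C (Ti); 35:C/T (Ti); 40:T/A (Tv).
Of the 9 differences, 5 transitions and 4 transversions over 40 sites: P = 5/40 = 0.125000, Q = 4/40 = 0.100000.
d = −0.5·ln(0.650000) − 0.25·ln(0.800000) = −0.5·(-0.430783) − 0.25·(-0.223144) = 0.2712.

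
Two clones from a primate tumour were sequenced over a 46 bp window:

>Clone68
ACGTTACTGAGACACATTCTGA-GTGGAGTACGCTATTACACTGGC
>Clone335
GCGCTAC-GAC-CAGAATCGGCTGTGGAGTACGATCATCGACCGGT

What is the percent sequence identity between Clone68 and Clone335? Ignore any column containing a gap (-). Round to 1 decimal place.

Excluding the 3 gap columns leaves 43 comparable sites.
The sequences differ at positions 1 (A/G), 4 (T/C), 11 (G/C), 15 (C/G), 17 (T/A), 20 (T/G), 22 (A/C), 34 (C/A), 36 (A/C), 37 (T/A), 39 (A/C), 40 (C/G), 43 (T/C), 46 (C/T).
29 of the 43 comparable sites match, so the percent identity is 29/43 × 100 = 67.4%.

67.4%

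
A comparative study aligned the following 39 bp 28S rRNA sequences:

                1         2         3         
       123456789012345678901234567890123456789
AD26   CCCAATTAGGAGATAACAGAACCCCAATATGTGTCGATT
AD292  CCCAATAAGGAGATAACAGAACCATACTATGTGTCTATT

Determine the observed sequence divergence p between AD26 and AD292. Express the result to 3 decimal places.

Differing sites — 7:T/A; 24:C/A; 25:C/T; 27:A/C; 36:G/T.
There are 5 differences over 39 sites, so p = 5/39 = 0.128.

0.128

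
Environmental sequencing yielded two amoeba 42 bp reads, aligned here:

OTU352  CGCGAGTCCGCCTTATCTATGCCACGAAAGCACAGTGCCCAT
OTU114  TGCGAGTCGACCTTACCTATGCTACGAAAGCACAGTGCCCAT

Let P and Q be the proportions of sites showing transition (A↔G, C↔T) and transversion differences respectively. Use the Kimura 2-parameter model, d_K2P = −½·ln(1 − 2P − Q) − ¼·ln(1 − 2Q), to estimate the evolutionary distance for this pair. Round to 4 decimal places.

Mismatches occur at site 1 (C/T, transition), site 9 (C/G, transversion), site 10 (G/A, transition), site 16 (T/C, transition), site 23 (C/T, transition).
Of the 5 differences, 4 transitions and 1 transversion over 42 sites: P = 4/42 = 0.095238, Q = 1/42 = 0.023810.
d = −0.5·ln(0.785714) − 0.25·ln(0.952380) = −0.5·(-0.241162) − 0.25·(-0.048791) = 0.1328.

0.1328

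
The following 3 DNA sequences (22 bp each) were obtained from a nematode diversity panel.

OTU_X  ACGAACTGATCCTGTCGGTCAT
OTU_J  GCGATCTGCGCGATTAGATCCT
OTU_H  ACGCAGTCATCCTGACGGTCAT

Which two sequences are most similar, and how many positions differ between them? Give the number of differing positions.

4

Pairwise Hamming distances:
  OTU_X vs OTU_J: 10
  OTU_X vs OTU_H: 4
  OTU_J vs OTU_H: 14
The smallest is 4, between OTU_X and OTU_H.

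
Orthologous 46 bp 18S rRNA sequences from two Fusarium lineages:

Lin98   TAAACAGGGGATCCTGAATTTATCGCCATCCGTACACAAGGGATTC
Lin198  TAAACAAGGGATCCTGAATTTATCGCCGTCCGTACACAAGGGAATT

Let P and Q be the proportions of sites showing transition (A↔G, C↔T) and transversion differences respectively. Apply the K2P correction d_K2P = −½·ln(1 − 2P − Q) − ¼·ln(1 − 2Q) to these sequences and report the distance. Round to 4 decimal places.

0.0937

The sequences differ at positions 7 (G/A, transition), 28 (A/G, transition), 44 (T/A, transversion), 46 (C/T, transition).
Of the 4 differences, 3 transitions and 1 transversion over 46 sites: P = 3/46 = 0.065217, Q = 1/46 = 0.021739.
d = −0.5·ln(0.847827) − 0.25·ln(0.956522) = −0.5·(-0.165079) − 0.25·(-0.044451) = 0.0937.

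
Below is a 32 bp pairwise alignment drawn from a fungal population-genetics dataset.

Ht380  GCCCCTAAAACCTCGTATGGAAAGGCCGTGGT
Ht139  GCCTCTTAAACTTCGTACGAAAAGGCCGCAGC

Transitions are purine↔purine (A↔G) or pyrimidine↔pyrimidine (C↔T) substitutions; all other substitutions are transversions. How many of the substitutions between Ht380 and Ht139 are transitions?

7

The sequences differ at positions 4 (C/T, transition), 7 (A/T, transversion), 12 (C/T, transition), 18 (T/C, transition), 20 (G/A, transition), 29 (T/C, transition), 30 (G/A, transition), 32 (T/C, transition).
Of the 8 differences, 7 transitions and 1 transversion, so the answer is 7.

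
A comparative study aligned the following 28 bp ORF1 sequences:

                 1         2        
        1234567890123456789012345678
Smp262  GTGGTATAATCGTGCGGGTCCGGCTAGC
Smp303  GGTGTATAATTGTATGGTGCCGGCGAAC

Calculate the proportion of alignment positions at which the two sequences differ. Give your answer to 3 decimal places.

0.321

The sequences differ at positions 2 (T/G), 3 (G/T), 11 (C/T), 14 (G/A), 15 (C/T), 18 (G/T), 19 (T/G), 25 (T/G), 27 (G/A).
There are 9 differences over 28 sites, so p = 9/28 = 0.321.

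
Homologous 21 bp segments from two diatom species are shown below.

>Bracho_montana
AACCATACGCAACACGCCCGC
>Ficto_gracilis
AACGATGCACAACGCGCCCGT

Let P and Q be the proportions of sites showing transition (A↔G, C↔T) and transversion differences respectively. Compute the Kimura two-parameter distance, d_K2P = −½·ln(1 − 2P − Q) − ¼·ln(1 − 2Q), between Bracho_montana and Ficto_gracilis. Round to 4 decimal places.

The sequences differ at positions 4 (C/G, transversion), 7 (A/G, transition), 9 (G/A, transition), 14 (A/G, transition), 21 (C/T, transition).
Of the 5 differences, 4 transitions and 1 transversion over 21 sites: P = 4/21 = 0.190476, Q = 1/21 = 0.047619.
d = −0.5·ln(0.571429) − 0.25·ln(0.904762) = −0.5·(-0.559615) − 0.25·(-0.100083) = 0.3048.

0.3048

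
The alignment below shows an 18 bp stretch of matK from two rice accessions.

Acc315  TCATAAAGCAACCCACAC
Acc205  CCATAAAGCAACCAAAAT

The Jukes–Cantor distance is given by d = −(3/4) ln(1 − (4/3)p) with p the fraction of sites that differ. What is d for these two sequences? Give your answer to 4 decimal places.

Differing sites — 1:T/C; 14:C/A; 16:C/A; 18:C/T.
p = 4/18 = 0.222222.
d = −0.75 · ln(1 − (4/3)·0.222222) = −0.75 · ln(0.703704) = −0.75 · (-0.351397) = 0.2635.

0.2635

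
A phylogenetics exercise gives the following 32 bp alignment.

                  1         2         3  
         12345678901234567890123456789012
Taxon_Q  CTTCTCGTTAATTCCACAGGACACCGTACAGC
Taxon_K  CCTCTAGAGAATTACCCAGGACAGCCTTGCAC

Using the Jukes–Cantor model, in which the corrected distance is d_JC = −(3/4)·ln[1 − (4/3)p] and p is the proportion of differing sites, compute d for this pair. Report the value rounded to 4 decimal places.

0.5199

The sequences differ at positions 2 (T/C), 6 (C/A), 8 (T/A), 9 (T/G), 14 (C/A), 16 (A/C), 24 (C/G), 26 (G/C), 28 (A/T), 29 (C/G), 30 (A/C), 31 (G/A).
p = 12/32 = 0.375000.
d = −0.75 · ln(1 − (4/3)·0.375000) = −0.75 · ln(0.500000) = −0.75 · (-0.693147) = 0.5199.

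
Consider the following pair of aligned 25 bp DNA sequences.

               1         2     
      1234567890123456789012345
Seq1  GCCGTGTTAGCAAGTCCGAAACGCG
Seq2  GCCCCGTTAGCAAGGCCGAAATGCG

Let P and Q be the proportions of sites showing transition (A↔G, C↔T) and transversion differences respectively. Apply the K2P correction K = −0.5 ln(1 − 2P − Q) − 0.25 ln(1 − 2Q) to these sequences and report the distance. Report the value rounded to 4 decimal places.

The sequences differ at positions 4 (G/C, transversion), 5 (T/C, transition), 15 (T/G, transversion), 22 (C/T, transition).
Of the 4 differences, 2 transitions and 2 transversions over 25 sites: P = 2/25 = 0.080000, Q = 2/25 = 0.080000.
d = −0.5·ln(0.760000) − 0.25·ln(0.840000) = −0.5·(-0.274437) − 0.25·(-0.174353) = 0.1808.

0.1808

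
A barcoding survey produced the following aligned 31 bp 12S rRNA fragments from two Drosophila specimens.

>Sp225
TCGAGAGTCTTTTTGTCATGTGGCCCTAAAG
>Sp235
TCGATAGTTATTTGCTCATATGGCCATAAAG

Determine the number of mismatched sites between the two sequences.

7

The sequences differ at positions 5 (G/T), 9 (C/T), 10 (T/A), 14 (T/G), 15 (G/C), 20 (G/A), 26 (C/A).
That gives 7 mismatches out of 31 aligned sites, so the Hamming distance is 7.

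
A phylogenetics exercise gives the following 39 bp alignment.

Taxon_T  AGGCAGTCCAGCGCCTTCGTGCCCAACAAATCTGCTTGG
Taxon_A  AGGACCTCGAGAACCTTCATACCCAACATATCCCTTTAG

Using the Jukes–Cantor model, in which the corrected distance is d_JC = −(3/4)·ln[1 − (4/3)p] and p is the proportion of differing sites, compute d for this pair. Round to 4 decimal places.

Mismatches occur at site 4 (C↔A), site 5 (A↔C), site 6 (G↔C), site 9 (C↔G), site 12 (C↔A), site 13 (G↔A), site 19 (G↔A), site 21 (G↔A), site 29 (A↔T), site 33 (T↔C), site 34 (G↔C), site 35 (C↔T), site 38 (G↔A).
p = 13/39 = 0.333333.
d = −0.75 · ln(1 − (4/3)·0.333333) = −0.75 · ln(0.555556) = −0.75 · (-0.587786) = 0.4408.

0.4408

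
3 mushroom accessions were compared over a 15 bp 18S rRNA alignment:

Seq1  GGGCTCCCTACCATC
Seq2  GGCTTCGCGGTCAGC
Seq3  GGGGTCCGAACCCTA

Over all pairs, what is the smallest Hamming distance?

Pairwise Hamming distances:
  Seq1 vs Seq2: 7
  Seq1 vs Seq3: 5
  Seq2 vs Seq3: 10
The smallest is 5, between Seq1 and Seq3.

5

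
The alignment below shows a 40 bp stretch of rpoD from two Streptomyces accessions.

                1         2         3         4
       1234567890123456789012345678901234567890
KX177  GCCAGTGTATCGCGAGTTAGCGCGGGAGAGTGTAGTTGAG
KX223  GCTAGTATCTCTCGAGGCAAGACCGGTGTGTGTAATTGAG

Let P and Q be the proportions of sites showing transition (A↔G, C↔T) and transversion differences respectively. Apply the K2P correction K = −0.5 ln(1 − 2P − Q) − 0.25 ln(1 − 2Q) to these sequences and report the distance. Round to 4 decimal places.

Differing sites — 3:C/T (Ti); 7:G/A (Ti); 9:A/C (Tv); 12:G/T (Tv); 17:T/G (Tv); 18:T/C (Ti); 20:G/A (Ti); 21:C/G (Tv); 22:G/A (Ti); 24:G/C (Tv); 27:A/T (Tv); 29:A/T (Tv); 35:G/A (Ti).
Of the 13 differences, 6 transitions and 7 transversions over 40 sites: P = 6/40 = 0.150000, Q = 7/40 = 0.175000.
d = −0.5·ln(0.525000) − 0.25·ln(0.650000) = −0.5·(-0.644357) − 0.25·(-0.430783) = 0.4299.

0.4299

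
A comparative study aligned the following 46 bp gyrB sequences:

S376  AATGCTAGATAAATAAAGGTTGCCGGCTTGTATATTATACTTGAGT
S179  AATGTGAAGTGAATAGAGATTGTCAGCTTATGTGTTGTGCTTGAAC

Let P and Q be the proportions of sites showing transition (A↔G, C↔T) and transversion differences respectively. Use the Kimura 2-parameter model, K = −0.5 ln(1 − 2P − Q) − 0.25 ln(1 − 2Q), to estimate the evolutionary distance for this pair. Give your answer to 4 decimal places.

0.5714

Differing sites — 5:C/T (Ti); 6:T/G (Tv); 8:G/A (Ti); 9:A/G (Ti); 11:A/G (Ti); 16:A/G (Ti); 19:G/A (Ti); 23:C/T (Ti); 25:G/A (Ti); 30:G/A (Ti); 32:A/G (Ti); 34:A/G (Ti); 37:A/G (Ti); 39:A/G (Ti); 45:G/A (Ti); 46:T/C (Ti).
Of the 16 differences, 15 transitions and 1 transversion over 46 sites: P = 15/46 = 0.326087, Q = 1/46 = 0.021739.
d = −0.5·ln(0.326087) − 0.25·ln(0.956522) = −0.5·(-1.120591) − 0.25·(-0.044451) = 0.5714.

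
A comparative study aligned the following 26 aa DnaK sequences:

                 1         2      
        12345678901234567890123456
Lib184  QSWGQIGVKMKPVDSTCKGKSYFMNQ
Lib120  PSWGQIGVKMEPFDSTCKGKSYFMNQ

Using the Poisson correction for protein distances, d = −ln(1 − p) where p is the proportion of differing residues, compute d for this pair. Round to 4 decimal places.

0.1226

The sequences differ at positions 1 (Q/P), 11 (K/E), 13 (V/F).
p = 3/26 = 0.115385.
d = −ln(1 − 0.115385) = −ln(0.884615) = 0.1226.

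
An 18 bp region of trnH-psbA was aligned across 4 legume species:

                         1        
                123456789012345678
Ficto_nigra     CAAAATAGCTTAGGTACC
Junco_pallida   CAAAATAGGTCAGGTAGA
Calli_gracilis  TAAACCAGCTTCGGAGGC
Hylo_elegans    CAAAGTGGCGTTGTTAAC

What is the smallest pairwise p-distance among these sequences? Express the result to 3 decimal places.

0.222

Pairwise Hamming distances:
  Ficto_nigra vs Junco_pallida: 4
  Ficto_nigra vs Calli_gracilis: 7
  Ficto_nigra vs Hylo_elegans: 6
  Junco_pallida vs Calli_gracilis: 9
  Junco_pallida vs Hylo_elegans: 9
  Calli_gracilis vs Hylo_elegans: 10
The smallest is 4 mismatches, between Ficto_nigra and Junco_pallida; p = 4/18 = 0.222.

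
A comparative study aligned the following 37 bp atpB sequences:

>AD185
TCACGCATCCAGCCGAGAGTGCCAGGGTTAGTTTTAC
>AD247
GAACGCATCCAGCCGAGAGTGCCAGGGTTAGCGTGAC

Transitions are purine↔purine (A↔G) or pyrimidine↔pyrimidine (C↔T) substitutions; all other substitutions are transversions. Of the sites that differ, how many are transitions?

The sequences differ at positions 1 (T/G, transversion), 2 (C/A, transversion), 32 (T/C, transition), 33 (T/G, transversion), 35 (T/G, transversion).
Of the 5 differences, 1 transition and 4 transversions, so the answer is 1.

1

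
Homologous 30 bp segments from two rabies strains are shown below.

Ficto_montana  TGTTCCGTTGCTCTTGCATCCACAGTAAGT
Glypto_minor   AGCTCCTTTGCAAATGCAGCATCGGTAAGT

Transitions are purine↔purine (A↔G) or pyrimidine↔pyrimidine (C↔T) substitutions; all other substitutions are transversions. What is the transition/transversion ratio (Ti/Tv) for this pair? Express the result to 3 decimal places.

The sequences differ at positions 1 (T/A, transversion), 3 (T/C, transition), 7 (G/T, transversion), 12 (T/A, transversion), 13 (C/A, transversion), 14 (T/A, transversion), 19 (T/G, transversion), 21 (C/A, transversion), 22 (A/T, transversion), 24 (A/G, transition).
Of the 10 differences, 2 transitions and 8 transversions, so Ti/Tv = 2/8 = 0.250.

0.250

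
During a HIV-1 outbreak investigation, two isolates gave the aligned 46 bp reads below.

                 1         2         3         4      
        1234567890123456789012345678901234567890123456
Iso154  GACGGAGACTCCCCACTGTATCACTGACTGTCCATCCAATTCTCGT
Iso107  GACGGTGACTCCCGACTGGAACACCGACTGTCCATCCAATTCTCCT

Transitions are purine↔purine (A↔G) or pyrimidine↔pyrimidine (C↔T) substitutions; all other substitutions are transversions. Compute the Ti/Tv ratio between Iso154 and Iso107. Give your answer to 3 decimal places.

Mismatches occur at site 6 (A→T, transversion), site 14 (C→G, transversion), site 19 (T→G, transversion), site 21 (T→A, transversion), site 25 (T→C, transition), site 45 (G→C, transversion).
Of the 6 differences, 1 transition and 5 transversions, so Ti/Tv = 1/5 = 0.200.

0.200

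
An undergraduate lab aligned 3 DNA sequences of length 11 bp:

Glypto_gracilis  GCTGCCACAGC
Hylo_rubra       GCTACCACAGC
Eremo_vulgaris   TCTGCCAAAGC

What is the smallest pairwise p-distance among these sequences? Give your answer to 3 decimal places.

0.091

Pairwise Hamming distances:
  Glypto_gracilis vs Hylo_rubra: 1
  Glypto_gracilis vs Eremo_vulgaris: 2
  Hylo_rubra vs Eremo_vulgaris: 3
The smallest is 1 mismatch, between Glypto_gracilis and Hylo_rubra; p = 1/11 = 0.091.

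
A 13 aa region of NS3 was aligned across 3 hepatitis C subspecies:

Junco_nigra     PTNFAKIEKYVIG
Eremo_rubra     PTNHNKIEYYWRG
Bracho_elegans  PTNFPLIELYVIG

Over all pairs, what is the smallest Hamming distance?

Pairwise Hamming distances:
  Junco_nigra vs Eremo_rubra: 5
  Junco_nigra vs Bracho_elegans: 3
  Eremo_rubra vs Bracho_elegans: 6
The smallest is 3, between Junco_nigra and Bracho_elegans.

3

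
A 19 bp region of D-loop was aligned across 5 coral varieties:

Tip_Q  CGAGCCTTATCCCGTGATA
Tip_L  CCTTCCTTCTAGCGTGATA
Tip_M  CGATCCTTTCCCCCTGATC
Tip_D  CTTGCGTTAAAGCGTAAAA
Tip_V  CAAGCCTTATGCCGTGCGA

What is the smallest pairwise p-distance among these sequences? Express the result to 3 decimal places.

0.211

Pairwise Hamming distances:
  Tip_Q vs Tip_L: 6
  Tip_Q vs Tip_M: 5
  Tip_Q vs Tip_D: 8
  Tip_Q vs Tip_V: 4
  Tip_L vs Tip_M: 8
  Tip_L vs Tip_D: 7
  Tip_L vs Tip_V: 8
  Tip_M vs Tip_D: 12
  Tip_M vs Tip_V: 9
  Tip_D vs Tip_V: 9
The smallest is 4 mismatches, between Tip_Q and Tip_V; p = 4/19 = 0.211.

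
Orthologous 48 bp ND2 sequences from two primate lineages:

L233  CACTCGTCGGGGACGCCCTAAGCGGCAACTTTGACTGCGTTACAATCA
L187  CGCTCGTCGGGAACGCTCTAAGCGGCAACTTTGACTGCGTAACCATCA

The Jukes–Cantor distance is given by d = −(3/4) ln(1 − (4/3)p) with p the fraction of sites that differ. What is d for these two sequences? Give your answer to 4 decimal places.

0.1121

Mismatches occur at site 2 (A↔G), site 12 (G↔A), site 17 (C↔T), site 41 (T↔A), site 44 (A↔C).
p = 5/48 = 0.104167.
d = −0.75 · ln(1 − (4/3)·0.104167) = −0.75 · ln(0.861111) = −0.75 · (-0.149532) = 0.1121.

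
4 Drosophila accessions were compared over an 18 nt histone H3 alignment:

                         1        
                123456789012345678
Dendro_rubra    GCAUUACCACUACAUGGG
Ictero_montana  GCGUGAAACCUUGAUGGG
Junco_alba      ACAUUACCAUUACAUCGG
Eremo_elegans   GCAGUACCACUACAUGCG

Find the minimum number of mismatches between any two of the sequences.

2

Pairwise Hamming distances:
  Dendro_rubra vs Ictero_montana: 7
  Dendro_rubra vs Junco_alba: 3
  Dendro_rubra vs Eremo_elegans: 2
  Ictero_montana vs Junco_alba: 10
  Ictero_montana vs Eremo_elegans: 9
  Junco_alba vs Eremo_elegans: 5
The smallest is 2, between Dendro_rubra and Eremo_elegans.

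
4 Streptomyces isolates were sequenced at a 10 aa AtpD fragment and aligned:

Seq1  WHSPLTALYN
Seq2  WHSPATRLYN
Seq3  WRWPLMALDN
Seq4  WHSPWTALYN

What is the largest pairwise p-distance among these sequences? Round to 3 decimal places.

0.600

Pairwise Hamming distances:
  Seq1 vs Seq2: 2
  Seq1 vs Seq3: 4
  Seq1 vs Seq4: 1
  Seq2 vs Seq3: 6
  Seq2 vs Seq4: 2
  Seq3 vs Seq4: 5
The largest is 6 mismatches, between Seq2 and Seq3; p = 6/10 = 0.600.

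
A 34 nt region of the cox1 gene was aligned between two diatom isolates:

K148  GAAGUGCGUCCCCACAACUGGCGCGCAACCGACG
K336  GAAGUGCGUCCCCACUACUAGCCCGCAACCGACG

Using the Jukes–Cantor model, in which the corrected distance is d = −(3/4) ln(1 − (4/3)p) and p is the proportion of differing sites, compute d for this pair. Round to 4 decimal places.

Differing sites — 16:A/U; 20:G/A; 23:G/C.
p = 3/34 = 0.088235.
d = −0.75 · ln(1 − (4/3)·0.088235) = −0.75 · ln(0.882353) = −0.75 · (-0.125163) = 0.0939.

0.0939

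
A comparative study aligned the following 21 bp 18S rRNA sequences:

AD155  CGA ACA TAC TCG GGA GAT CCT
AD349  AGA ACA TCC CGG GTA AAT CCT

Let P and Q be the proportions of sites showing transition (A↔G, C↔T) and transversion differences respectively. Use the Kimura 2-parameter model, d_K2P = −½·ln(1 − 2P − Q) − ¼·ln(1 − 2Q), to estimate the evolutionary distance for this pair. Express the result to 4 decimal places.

0.3597

The sequences differ at positions 1 (C/A, transversion), 8 (A/C, transversion), 10 (T/C, transition), 11 (C/G, transversion), 14 (G/T, transversion), 16 (G/A, transition).
Of the 6 differences, 2 transitions and 4 transversions over 21 sites: P = 2/21 = 0.095238, Q = 4/21 = 0.190476.
d = −0.5·ln(0.619048) − 0.25·ln(0.619048) = −0.5·(-0.479572) − 0.25·(-0.479572) = 0.3597.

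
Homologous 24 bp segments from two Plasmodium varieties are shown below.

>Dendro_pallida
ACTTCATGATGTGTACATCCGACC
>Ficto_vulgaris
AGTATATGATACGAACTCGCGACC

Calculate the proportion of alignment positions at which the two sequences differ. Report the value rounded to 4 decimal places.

0.3750

Mismatches occur at site 2 (C/G), site 4 (T/A), site 5 (C/T), site 11 (G/A), site 12 (T/C), site 14 (T/A), site 17 (A/T), site 18 (T/C), site 19 (C/G).
There are 9 differences over 24 sites, so p = 9/24 = 0.3750.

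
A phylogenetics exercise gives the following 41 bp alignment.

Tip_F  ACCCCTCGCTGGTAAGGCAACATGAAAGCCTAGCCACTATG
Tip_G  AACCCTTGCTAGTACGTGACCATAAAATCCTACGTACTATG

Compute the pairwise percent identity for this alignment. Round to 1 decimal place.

Mismatches occur at site 2 (C→A), site 7 (C→T), site 11 (G→A), site 15 (A→C), site 17 (G→T), site 18 (C→G), site 20 (A→C), site 24 (G→A), site 28 (G→T), site 33 (G→C), site 34 (C→G), site 35 (C→T).
29 of the 41 sites match, so the percent identity is 29/41 × 100 = 70.7%.

70.7%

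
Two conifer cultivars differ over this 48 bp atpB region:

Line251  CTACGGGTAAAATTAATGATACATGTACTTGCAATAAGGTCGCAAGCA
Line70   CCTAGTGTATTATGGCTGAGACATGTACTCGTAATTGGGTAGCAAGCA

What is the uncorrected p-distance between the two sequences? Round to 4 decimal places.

The sequences differ at positions 2 (T/C), 3 (A/T), 4 (C/A), 6 (G/T), 10 (A/T), 11 (A/T), 14 (T/G), 15 (A/G), 16 (A/C), 20 (T/G), 30 (T/C), 32 (C/T), 36 (A/T), 37 (A/G), 41 (C/A).
There are 15 differences over 48 sites, so p = 15/48 = 0.3125.

0.3125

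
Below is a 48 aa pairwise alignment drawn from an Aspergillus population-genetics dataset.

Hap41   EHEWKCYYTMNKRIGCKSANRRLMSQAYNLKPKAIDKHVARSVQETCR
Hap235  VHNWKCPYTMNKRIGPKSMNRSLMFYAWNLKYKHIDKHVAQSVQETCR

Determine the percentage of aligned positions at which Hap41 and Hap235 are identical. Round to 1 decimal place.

75.0%

Mismatches occur at site 1 (E↔V), site 3 (E↔N), site 7 (Y↔P), site 16 (C↔P), site 19 (A↔M), site 22 (R↔S), site 25 (S↔F), site 26 (Q↔Y), site 28 (Y↔W), site 32 (P↔Y), site 34 (A↔H), site 41 (R↔Q).
36 of the 48 sites match, so the percent identity is 36/48 × 100 = 75.0%.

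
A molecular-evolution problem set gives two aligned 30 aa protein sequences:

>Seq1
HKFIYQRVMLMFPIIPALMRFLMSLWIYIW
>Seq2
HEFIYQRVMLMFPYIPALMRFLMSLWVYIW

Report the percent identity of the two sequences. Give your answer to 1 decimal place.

The sequences differ at positions 2 (K/E), 14 (I/Y), 27 (I/V).
27 of the 30 sites match, so the percent identity is 27/30 × 100 = 90.0%.

90.0%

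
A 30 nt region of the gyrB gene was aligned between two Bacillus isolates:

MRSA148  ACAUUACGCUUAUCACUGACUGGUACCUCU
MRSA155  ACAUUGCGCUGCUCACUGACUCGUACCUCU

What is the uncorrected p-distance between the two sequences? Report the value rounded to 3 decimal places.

0.133

Differing sites — 6:A/G; 11:U/G; 12:A/C; 22:G/C.
There are 4 differences over 30 sites, so p = 4/30 = 0.133.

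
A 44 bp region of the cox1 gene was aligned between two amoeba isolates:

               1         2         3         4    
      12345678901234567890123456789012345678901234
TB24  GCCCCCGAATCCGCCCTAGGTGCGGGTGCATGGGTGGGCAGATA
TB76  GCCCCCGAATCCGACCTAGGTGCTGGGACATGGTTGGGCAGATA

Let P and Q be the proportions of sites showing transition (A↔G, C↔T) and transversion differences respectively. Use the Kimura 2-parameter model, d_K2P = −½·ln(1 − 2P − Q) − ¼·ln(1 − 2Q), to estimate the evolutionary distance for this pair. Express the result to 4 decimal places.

Differing sites — 14:C/A (Tv); 24:G/T (Tv); 27:T/G (Tv); 28:G/A (Ti); 34:G/T (Tv).
Of the 5 differences, 1 transition and 4 transversions over 44 sites: P = 1/44 = 0.022727, Q = 4/44 = 0.090909.
d = −0.5·ln(0.863637) − 0.25·ln(0.818182) = −0.5·(-0.146603) − 0.25·(-0.200670) = 0.1235.

0.1235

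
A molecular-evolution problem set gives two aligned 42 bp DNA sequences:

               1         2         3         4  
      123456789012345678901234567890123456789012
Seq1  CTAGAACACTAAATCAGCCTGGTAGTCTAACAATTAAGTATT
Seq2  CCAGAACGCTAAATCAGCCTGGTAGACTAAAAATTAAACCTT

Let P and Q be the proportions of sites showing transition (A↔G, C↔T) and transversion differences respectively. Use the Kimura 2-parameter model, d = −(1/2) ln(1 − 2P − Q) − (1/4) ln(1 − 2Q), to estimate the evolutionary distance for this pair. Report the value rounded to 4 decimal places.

0.1904

The sequences differ at positions 2 (T/C, transition), 8 (A/G, transition), 26 (T/A, transversion), 31 (C/A, transversion), 38 (G/A, transition), 39 (T/C, transition), 40 (A/C, transversion).
Of the 7 differences, 4 transitions and 3 transversions over 42 sites: P = 4/42 = 0.095238, Q = 3/42 = 0.071429.
d = −0.5·ln(0.738095) − 0.25·ln(0.857142) = −0.5·(-0.303683) − 0.25·(-0.154152) = 0.1904.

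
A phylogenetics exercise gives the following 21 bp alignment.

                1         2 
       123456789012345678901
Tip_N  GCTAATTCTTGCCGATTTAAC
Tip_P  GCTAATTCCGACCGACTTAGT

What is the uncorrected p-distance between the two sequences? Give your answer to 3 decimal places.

0.286

Differing sites — 9:T/C; 10:T/G; 11:G/A; 16:T/C; 20:A/G; 21:C/T.
There are 6 differences over 21 sites, so p = 6/21 = 0.286.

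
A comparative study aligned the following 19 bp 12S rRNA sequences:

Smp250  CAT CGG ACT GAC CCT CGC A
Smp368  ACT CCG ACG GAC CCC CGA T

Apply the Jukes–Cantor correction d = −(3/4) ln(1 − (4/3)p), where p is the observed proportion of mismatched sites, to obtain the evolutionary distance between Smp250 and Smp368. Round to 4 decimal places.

Mismatches occur at site 1 (C/A), site 2 (A/C), site 5 (G/C), site 9 (T/G), site 15 (T/C), site 18 (C/A), site 19 (A/T).
p = 7/19 = 0.368421.
d = −0.75 · ln(1 − (4/3)·0.368421) = −0.75 · ln(0.508772) = −0.75 · (-0.675755) = 0.5068.

0.5068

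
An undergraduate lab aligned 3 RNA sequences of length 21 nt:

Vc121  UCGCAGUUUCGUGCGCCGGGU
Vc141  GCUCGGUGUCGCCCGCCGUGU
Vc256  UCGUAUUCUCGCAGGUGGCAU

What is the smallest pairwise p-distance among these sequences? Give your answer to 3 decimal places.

Pairwise Hamming distances:
  Vc121 vs Vc141: 7
  Vc121 vs Vc256: 10
  Vc141 vs Vc256: 12
The smallest is 7 mismatches, between Vc121 and Vc141; p = 7/21 = 0.333.

0.333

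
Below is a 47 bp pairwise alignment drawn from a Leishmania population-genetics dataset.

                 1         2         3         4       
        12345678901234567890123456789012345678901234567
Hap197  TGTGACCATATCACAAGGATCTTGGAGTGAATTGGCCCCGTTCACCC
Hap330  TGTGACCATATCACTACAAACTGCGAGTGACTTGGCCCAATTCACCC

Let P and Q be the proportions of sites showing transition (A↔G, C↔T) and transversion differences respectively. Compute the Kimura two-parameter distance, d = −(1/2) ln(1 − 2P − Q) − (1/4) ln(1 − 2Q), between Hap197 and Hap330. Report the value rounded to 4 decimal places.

0.2217

Mismatches occur at site 15 (A/T, transversion), site 17 (G/C, transversion), site 18 (G/A, transition), site 20 (T/A, transversion), site 23 (T/G, transversion), site 24 (G/C, transversion), site 31 (A/C, transversion), site 39 (C/A, transversion), site 40 (G/A, transition).
Of the 9 differences, 2 transitions and 7 transversions over 47 sites: P = 2/47 = 0.042553, Q = 7/47 = 0.148936.
d = −0.5·ln(0.765958) − 0.25·ln(0.702128) = −0.5·(-0.266628) − 0.25·(-0.353640) = 0.2217.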